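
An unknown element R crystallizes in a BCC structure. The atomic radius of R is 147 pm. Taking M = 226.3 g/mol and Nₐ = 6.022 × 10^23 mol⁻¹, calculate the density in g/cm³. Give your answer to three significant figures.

19.2 g/cm³

In a BCC lattice, atoms touch along the body diagonal, so √3·a = 4r, giving a = 339.5 pm = 3.395 × 10^-8 cm.
With Z = 2, ρ = Z·M/(N_A·a³) = 2 × 226.3 / (6.022 × 10²³ × 3.912 × 10^-23) = 19.21 g/cm³.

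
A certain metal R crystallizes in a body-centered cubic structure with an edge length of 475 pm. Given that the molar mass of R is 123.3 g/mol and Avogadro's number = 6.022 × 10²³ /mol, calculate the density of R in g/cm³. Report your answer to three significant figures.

3.82 g/cm³

A BCC unit cell contains Z = 2 atoms.
Cell volume: a³ = (475 pm)³ = (4.750 × 10^-8 cm)³ = 1.072 × 10^-22 cm³.
ρ = Z·M/(N_A·a³) = 2 × 123.3 / (6.022 × 10²³ × 1.072 × 10^-22) = 3.821 g/cm³.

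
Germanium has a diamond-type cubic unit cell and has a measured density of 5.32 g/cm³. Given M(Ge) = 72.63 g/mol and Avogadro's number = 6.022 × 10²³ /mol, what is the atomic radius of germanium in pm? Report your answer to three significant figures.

123 pm

For a diamond cubic cell (Z = 8), a³ = Z·M/(N_A·ρ) = 8 × 72.63 / (6.022 × 10²³ × 5.320) = 1.814 × 10^-22 cm³, so a = 5.660 × 10^-8 cm = 566.0 pm.
Nearest neighbors lie along the body diagonal with √3·a = 8r, so r = 0.2165 × a = 123 pm.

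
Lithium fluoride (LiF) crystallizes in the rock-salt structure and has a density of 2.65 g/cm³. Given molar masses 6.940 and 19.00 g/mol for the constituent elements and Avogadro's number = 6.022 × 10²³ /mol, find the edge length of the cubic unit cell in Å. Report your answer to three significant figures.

M(LiF) = 25.94 g/mol; Z = 4 formula units per cell.
a³ = Z·M/(N_A·ρ) = 4 × 25.94 / (6.022 × 10²³ × 2.65) = 6.502 × 10^-23 cm³, so a = 4.021 × 10^-8 cm = 4.02 Å.

4.02 Å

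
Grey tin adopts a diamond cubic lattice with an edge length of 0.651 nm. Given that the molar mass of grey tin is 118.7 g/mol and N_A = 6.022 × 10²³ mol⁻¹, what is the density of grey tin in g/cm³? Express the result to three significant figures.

5.72 g/cm³

A diamond cubic unit cell contains Z = 8 atoms.
Cell volume: a³ = (0.651 nm)³ = (6.510 × 10^-8 cm)³ = 2.759 × 10^-22 cm³.
ρ = Z·M/(N_A·a³) = 8 × 118.7 / (6.022 × 10²³ × 2.759 × 10^-22) = 5.716 g/cm³.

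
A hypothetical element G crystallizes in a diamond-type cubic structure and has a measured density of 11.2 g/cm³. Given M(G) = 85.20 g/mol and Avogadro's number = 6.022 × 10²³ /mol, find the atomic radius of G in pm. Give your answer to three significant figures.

For a diamond cubic cell (Z = 8), a³ = Z·M/(N_A·ρ) = 8 × 85.20 / (6.022 × 10²³ × 11.20) = 1.011 × 10^-22 cm³, so a = 4.658 × 10^-8 cm = 465.8 pm.
Nearest neighbors lie along the body diagonal with √3·a = 8r, so r = 0.2165 × a = 101 pm.

101 pm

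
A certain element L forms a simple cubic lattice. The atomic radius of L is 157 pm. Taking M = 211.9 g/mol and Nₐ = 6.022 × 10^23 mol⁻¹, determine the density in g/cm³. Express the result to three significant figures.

11.4 g/cm³

In a simple cubic lattice, atoms touch along the cell edge, so a = 2r, giving a = 314.0 pm = 3.140 × 10^-8 cm.
With Z = 1, ρ = Z·M/(N_A·a³) = 1 × 211.9 / (6.022 × 10²³ × 3.096 × 10^-23) = 11.37 g/cm³.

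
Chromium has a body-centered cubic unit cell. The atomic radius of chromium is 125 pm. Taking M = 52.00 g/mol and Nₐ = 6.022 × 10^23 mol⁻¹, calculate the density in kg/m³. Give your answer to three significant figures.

7180 kg/m³

In a BCC lattice, atoms touch along the body diagonal, so √3·a = 4r, giving a = 288.7 pm = 2.887 × 10^-8 cm.
With Z = 2, ρ = Z·M/(N_A·a³) = 2 × 52.00 / (6.022 × 10²³ × 2.406 × 10^-23) = 7.179 g/cm³ = 7180 kg/m³.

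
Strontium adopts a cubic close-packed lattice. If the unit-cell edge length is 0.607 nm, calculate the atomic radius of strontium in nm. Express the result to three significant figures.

In an FCC lattice, atoms touch along the face diagonal, so √2·a = 4r.
r = √2·a/4 = 1.4142 × 0.607 / 4 = 0.215 nm.

0.215 nm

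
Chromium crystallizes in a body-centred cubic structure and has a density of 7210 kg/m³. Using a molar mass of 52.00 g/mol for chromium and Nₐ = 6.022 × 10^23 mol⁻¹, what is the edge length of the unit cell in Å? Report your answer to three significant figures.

With Z = 2 atoms per BCC cell, a³ = Z·M/(N_A·ρ) = 2 × 52.00 / (6.022 × 10²³ × 7.210 g/cm³) = 2.395 × 10^-23 cm³.
a = (2.395 × 10^-23)^(1/3) = 2.883 × 10^-8 cm = 2.88 Å.

2.88 Å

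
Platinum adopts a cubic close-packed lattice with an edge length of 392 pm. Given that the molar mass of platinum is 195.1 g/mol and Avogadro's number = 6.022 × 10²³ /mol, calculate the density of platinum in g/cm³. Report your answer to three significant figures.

An FCC unit cell contains Z = 4 atoms.
Cell volume: a³ = (392 pm)³ = (3.920 × 10^-8 cm)³ = 6.024 × 10^-23 cm³.
ρ = Z·M/(N_A·a³) = 4 × 195.1 / (6.022 × 10²³ × 6.024 × 10^-23) = 21.51 g/cm³.

21.5 g/cm³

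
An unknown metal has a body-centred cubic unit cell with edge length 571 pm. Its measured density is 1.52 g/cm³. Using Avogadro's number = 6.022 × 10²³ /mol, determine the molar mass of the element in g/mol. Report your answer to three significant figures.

A BCC cell has Z = 2 atoms; a = 5.710 × 10^-8 cm.
M = ρ·N_A·a³/Z = 1.52 × 6.022 × 10²³ × 1.862 × 10^-22 / 2 = 85.2 g/mol.

85.2 g/mol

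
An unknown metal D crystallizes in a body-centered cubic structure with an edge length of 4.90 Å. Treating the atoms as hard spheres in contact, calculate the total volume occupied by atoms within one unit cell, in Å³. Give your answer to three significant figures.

80.0 Å³

In a BCC lattice atoms touch along the body diagonal, so √3·a = 4r, so r = 0.4330a = 2.122 Å.
V_atoms = Z × (4/3)πr³ = 2 × (4/3)π × (2.122)³ = 80.0 Å³.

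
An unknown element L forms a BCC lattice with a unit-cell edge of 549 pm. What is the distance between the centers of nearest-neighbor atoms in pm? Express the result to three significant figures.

475 pm

In a BCC structure, atoms touch along the body diagonal, so √3·a = 4r; the nearest-neighbor distance equals 2r = 0.8660·a.
d = 0.8660 × 549 = 475 pm.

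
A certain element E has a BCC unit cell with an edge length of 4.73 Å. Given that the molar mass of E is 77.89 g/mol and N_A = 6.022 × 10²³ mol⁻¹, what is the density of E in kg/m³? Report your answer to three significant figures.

A BCC unit cell contains Z = 2 atoms.
Cell volume: a³ = (4.73 Å)³ = (4.730 × 10^-8 cm)³ = 1.058 × 10^-22 cm³.
ρ = Z·M/(N_A·a³) = 2 × 77.89 / (6.022 × 10²³ × 1.058 × 10^-22) = 2.444 g/cm³ = 2440 kg/m³.

2440 kg/m³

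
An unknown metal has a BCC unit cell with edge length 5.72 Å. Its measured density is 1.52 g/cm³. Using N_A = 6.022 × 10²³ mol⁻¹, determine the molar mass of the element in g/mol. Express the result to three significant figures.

85.7 g/mol

A BCC cell has Z = 2 atoms; a = 5.720 × 10^-8 cm.
M = ρ·N_A·a³/Z = 1.52 × 6.022 × 10²³ × 1.871 × 10^-22 / 2 = 85.7 g/mol.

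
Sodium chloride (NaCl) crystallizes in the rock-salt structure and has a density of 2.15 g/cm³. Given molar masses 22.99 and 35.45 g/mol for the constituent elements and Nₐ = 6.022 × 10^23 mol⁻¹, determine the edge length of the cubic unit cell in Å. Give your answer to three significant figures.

M(NaCl) = 58.44 g/mol; Z = 4 formula units per cell.
a³ = Z·M/(N_A·ρ) = 4 × 58.44 / (6.022 × 10²³ × 2.15) = 1.805 × 10^-22 cm³, so a = 5.652 × 10^-8 cm = 5.65 Å.

5.65 Å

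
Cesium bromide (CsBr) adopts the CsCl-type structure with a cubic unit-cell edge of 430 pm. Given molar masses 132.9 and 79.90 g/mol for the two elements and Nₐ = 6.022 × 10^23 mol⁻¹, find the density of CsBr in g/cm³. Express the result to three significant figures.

The CsCl-type structure contains Z = 1 formula unit per cell; M(CsBr) = 132.9 + 79.90 = 212.8 g/mol.
a³ = (4.300 × 10^-8 cm)³ = 7.951 × 10^-23 cm³.
ρ = 1 × 212.8 / (6.022 × 10²³ × 7.951 × 10^-23) = 4.445 g/cm³.

4.44 g/cm³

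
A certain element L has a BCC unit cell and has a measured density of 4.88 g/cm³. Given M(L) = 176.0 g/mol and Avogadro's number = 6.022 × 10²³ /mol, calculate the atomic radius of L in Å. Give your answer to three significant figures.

2.13 Å

For a BCC cell (Z = 2), a³ = Z·M/(N_A·ρ) = 2 × 176.0 / (6.022 × 10²³ × 4.880) = 1.198 × 10^-22 cm³, so a = 4.929 × 10^-8 cm = 4.929 Å.
Atoms touch along the body diagonal, so √3·a = 4r, so r = 0.4330 × a = 2.13 Å.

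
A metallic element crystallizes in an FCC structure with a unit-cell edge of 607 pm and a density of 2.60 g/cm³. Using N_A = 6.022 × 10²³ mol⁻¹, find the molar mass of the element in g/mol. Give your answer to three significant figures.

87.5 g/mol

An FCC cell has Z = 4 atoms; a = 6.070 × 10^-8 cm.
M = ρ·N_A·a³/Z = 2.60 × 6.022 × 10²³ × 2.236 × 10^-22 / 4 = 87.5 g/mol.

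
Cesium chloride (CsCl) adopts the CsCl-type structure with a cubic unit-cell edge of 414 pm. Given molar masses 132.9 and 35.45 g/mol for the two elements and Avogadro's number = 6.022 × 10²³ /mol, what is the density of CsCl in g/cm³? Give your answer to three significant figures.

3.94 g/cm³

The CsCl-type structure contains Z = 1 formula unit per cell; M(CsCl) = 132.9 + 35.45 = 168.35 g/mol.
a³ = (4.140 × 10^-8 cm)³ = 7.096 × 10^-23 cm³.
ρ = 1 × 168.35 / (6.022 × 10²³ × 7.096 × 10^-23) = 3.940 g/cm³.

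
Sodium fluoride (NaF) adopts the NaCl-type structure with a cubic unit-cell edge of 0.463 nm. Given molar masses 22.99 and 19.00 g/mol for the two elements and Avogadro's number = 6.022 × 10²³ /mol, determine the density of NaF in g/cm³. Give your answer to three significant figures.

The NaCl-type structure contains Z = 4 formula units per cell; M(NaF) = 22.99 + 19.00 = 41.99 g/mol.
a³ = (4.630 × 10^-8 cm)³ = 9.925 × 10^-23 cm³.
ρ = 4 × 41.99 / (6.022 × 10²³ × 9.925 × 10^-23) = 2.810 g/cm³.

2.81 g/cm³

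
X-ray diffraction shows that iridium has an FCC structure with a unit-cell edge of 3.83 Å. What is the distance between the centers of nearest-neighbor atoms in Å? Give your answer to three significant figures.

2.71 Å

In an FCC structure, atoms touch along the face diagonal, so √2·a = 4r; the nearest-neighbor distance equals 2r = 0.7071·a.
d = 0.7071 × 3.83 = 2.71 Å.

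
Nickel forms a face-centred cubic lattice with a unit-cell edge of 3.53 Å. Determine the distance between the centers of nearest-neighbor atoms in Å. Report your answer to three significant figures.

2.50 Å

In an FCC structure, atoms touch along the face diagonal, so √2·a = 4r; the nearest-neighbor distance equals 2r = 0.7071·a.
d = 0.7071 × 3.53 = 2.50 Å.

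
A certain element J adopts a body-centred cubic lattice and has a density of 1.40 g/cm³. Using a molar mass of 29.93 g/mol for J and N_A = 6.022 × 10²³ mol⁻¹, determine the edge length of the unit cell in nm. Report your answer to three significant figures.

0.414 nm

With Z = 2 atoms per BCC cell, a³ = Z·M/(N_A·ρ) = 2 × 29.93 / (6.022 × 10²³ × 1.400 g/cm³) = 7.100 × 10^-23 cm³.
a = (7.100 × 10^-23)^(1/3) = 4.141 × 10^-8 cm = 0.414 nm.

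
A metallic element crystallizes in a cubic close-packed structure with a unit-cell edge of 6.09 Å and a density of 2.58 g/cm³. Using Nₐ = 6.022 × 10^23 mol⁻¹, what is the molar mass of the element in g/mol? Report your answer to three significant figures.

An FCC cell has Z = 4 atoms; a = 6.090 × 10^-8 cm.
M = ρ·N_A·a³/Z = 2.58 × 6.022 × 10²³ × 2.259 × 10^-22 / 4 = 87.7 g/mol.

87.7 g/mol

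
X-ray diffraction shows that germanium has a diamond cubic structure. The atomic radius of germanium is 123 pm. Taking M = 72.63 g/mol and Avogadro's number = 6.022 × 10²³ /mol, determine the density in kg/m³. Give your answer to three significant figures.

In a diamond cubic lattice, nearest neighbors lie along the body diagonal with √3·a = 8r, giving a = 568.1 pm = 5.681 × 10^-8 cm.
With Z = 8, ρ = Z·M/(N_A·a³) = 8 × 72.63 / (6.022 × 10²³ × 1.834 × 10^-22) = 5.262 g/cm³ = 5260 kg/m³.

5260 kg/m³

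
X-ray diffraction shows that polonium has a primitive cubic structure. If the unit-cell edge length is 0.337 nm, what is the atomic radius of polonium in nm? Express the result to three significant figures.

0.169 nm

In a simple cubic lattice, atoms touch along the cell edge, so a = 2r.
r = a/2 = 0.337/2 = 0.169 nm.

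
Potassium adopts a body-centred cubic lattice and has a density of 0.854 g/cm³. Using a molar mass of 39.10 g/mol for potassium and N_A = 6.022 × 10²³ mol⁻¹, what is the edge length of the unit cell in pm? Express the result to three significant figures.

534 pm

With Z = 2 atoms per BCC cell, a³ = Z·M/(N_A·ρ) = 2 × 39.10 / (6.022 × 10²³ × 0.8540 g/cm³) = 1.521 × 10^-22 cm³.
a = (1.521 × 10^-22)^(1/3) = 5.337 × 10^-8 cm = 534 pm.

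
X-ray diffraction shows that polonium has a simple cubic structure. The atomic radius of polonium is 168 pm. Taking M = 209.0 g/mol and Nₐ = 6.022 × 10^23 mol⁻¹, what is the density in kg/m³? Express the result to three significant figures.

In a simple cubic lattice, atoms touch along the cell edge, so a = 2r, giving a = 336.0 pm = 3.360 × 10^-8 cm.
With Z = 1, ρ = Z·M/(N_A·a³) = 1 × 209.0 / (6.022 × 10²³ × 3.793 × 10^-23) = 9.149 g/cm³ = 9150 kg/m³.

9150 kg/m³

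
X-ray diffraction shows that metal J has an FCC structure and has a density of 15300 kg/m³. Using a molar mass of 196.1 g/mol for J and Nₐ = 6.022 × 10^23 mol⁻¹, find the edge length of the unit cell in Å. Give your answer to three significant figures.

4.40 Å

With Z = 4 atoms per FCC cell, a³ = Z·M/(N_A·ρ) = 4 × 196.1 / (6.022 × 10²³ × 15.30 g/cm³) = 8.513 × 10^-23 cm³.
a = (8.513 × 10^-23)^(1/3) = 4.399 × 10^-8 cm = 4.40 Å.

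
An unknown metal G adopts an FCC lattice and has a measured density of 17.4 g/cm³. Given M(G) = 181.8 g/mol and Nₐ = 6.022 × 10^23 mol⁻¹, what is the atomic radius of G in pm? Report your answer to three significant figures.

145 pm

For an FCC cell (Z = 4), a³ = Z·M/(N_A·ρ) = 4 × 181.8 / (6.022 × 10²³ × 17.40) = 6.940 × 10^-23 cm³, so a = 4.109 × 10^-8 cm = 410.9 pm.
Atoms touch along the face diagonal, so √2·a = 4r, so r = 0.3536 × a = 145 pm.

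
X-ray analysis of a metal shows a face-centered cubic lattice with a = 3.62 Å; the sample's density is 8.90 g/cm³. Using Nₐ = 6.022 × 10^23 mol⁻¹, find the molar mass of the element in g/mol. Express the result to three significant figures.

63.6 g/mol

An FCC cell has Z = 4 atoms; a = 3.620 × 10^-8 cm.
M = ρ·N_A·a³/Z = 8.90 × 6.022 × 10²³ × 4.744 × 10^-23 / 4 = 63.6 g/mol.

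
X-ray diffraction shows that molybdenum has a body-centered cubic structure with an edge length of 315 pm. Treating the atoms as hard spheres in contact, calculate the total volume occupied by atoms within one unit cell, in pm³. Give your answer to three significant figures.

2.13 × 10^7 pm³

In a BCC lattice atoms touch along the body diagonal, so √3·a = 4r, so r = 0.4330a = 136.4 pm.
V_atoms = Z × (4/3)πr³ = 2 × (4/3)π × (136.4)³ = 2.13 × 10^7 pm³.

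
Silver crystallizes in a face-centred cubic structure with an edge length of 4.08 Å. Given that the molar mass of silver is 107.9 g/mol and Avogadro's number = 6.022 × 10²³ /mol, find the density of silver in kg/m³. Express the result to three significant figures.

10600 kg/m³

An FCC unit cell contains Z = 4 atoms.
Cell volume: a³ = (4.08 Å)³ = (4.080 × 10^-8 cm)³ = 6.792 × 10^-23 cm³.
ρ = Z·M/(N_A·a³) = 4 × 107.9 / (6.022 × 10²³ × 6.792 × 10^-23) = 10.55 g/cm³ = 10600 kg/m³.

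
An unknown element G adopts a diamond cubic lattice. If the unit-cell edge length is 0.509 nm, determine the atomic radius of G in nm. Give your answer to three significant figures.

0.110 nm

In a diamond cubic lattice, nearest neighbors lie along the body diagonal with √3·a = 8r.
r = √3·a/8 = 1.7321 × 0.509 / 8 = 0.110 nm.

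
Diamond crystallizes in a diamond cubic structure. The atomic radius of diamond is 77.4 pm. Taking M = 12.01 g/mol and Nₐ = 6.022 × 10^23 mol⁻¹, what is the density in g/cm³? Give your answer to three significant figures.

3.49 g/cm³

In a diamond cubic lattice, nearest neighbors lie along the body diagonal with √3·a = 8r, giving a = 357.5 pm = 3.575 × 10^-8 cm.
With Z = 8, ρ = Z·M/(N_A·a³) = 8 × 12.01 / (6.022 × 10²³ × 4.569 × 10^-23) = 3.492 g/cm³.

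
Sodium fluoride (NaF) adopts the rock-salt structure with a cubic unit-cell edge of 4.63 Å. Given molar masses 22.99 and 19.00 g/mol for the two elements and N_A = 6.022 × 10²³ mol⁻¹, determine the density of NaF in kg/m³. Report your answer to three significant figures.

2810 kg/m³

The rock-salt structure contains Z = 4 formula units per cell; M(NaF) = 22.99 + 19.00 = 41.99 g/mol.
a³ = (4.630 × 10^-8 cm)³ = 9.925 × 10^-23 cm³.
ρ = 4 × 41.99 / (6.022 × 10²³ × 9.925 × 10^-23) = 2.810 g/cm³ = 2810 kg/m³.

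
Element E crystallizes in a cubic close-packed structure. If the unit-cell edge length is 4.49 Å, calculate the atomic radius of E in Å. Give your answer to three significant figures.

In an FCC lattice, atoms touch along the face diagonal, so √2·a = 4r.
r = √2·a/4 = 1.4142 × 4.49 / 4 = 1.59 Å.

1.59 Å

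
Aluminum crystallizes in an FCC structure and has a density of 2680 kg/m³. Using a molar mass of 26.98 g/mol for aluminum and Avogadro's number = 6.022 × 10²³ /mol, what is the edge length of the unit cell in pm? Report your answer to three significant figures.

406 pm

With Z = 4 atoms per FCC cell, a³ = Z·M/(N_A·ρ) = 4 × 26.98 / (6.022 × 10²³ × 2.680 g/cm³) = 6.687 × 10^-23 cm³.
a = (6.687 × 10^-23)^(1/3) = 4.059 × 10^-8 cm = 406 pm.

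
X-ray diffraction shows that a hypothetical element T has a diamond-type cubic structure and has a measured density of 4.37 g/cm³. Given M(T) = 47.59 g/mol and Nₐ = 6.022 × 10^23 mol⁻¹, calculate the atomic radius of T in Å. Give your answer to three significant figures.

1.14 Å

For a diamond cubic cell (Z = 8), a³ = Z·M/(N_A·ρ) = 8 × 47.59 / (6.022 × 10²³ × 4.370) = 1.447 × 10^-22 cm³, so a = 5.250 × 10^-8 cm = 5.250 Å.
Nearest neighbors lie along the body diagonal with √3·a = 8r, so r = 0.2165 × a = 1.14 Å.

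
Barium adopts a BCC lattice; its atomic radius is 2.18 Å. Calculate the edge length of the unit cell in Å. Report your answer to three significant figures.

In a BCC lattice, atoms touch along the body diagonal, so √3·a = 4r.
a = 4r/√3 = 4 × 2.18 / 1.7321 = 5.03 Å.

5.03 Å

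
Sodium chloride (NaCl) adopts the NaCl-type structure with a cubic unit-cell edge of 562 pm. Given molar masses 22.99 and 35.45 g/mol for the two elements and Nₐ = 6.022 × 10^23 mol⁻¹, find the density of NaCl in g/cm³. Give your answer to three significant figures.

2.19 g/cm³

The NaCl-type structure contains Z = 4 formula units per cell; M(NaCl) = 22.99 + 35.45 = 58.44 g/mol.
a³ = (5.620 × 10^-8 cm)³ = 1.775 × 10^-22 cm³.
ρ = 4 × 58.44 / (6.022 × 10²³ × 1.775 × 10^-22) = 2.187 g/cm³.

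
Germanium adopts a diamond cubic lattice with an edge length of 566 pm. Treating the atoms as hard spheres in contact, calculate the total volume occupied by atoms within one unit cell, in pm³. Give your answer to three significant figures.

In a diamond cubic lattice nearest neighbors lie along the body diagonal with √3·a = 8r, so r = 0.2165a = 122.5 pm.
V_atoms = Z × (4/3)πr³ = 8 × (4/3)π × (122.5)³ = 6.17 × 10^7 pm³.

6.17 × 10^7 pm³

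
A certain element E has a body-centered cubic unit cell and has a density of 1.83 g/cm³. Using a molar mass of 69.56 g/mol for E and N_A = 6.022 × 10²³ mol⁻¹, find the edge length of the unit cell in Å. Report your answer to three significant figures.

5.02 Å

With Z = 2 atoms per BCC cell, a³ = Z·M/(N_A·ρ) = 2 × 69.56 / (6.022 × 10²³ × 1.830 g/cm³) = 1.262 × 10^-22 cm³.
a = (1.262 × 10^-22)^(1/3) = 5.016 × 10^-8 cm = 5.02 Å.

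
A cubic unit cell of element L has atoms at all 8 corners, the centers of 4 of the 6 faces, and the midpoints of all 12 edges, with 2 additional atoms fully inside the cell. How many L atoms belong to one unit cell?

Corner atoms are shared by 8 cells (1/8 each), face atoms by 2 (1/2 each), edge atoms by 4 (1/4 each), interior atoms are unshared.
Net atoms = 8 × 1/8 + 4 × 1/2 + 12 × 1/4 + 2 = 1 + 2 + 3 + 2 = 8.

8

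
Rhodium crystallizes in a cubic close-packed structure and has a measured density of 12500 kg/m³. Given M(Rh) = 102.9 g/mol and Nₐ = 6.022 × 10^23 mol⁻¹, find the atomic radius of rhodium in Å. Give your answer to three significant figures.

1.34 Å

For an FCC cell (Z = 4), a³ = Z·M/(N_A·ρ) = 4 × 102.9 / (6.022 × 10²³ × 12.50) = 5.468 × 10^-23 cm³, so a = 3.796 × 10^-8 cm = 3.796 Å.
Atoms touch along the face diagonal, so √2·a = 4r, so r = 0.3536 × a = 1.34 Å.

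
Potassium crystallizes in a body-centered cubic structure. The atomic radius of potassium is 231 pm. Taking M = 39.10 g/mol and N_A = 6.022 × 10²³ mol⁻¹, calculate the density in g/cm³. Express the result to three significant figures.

0.855 g/cm³

In a BCC lattice, atoms touch along the body diagonal, so √3·a = 4r, giving a = 533.5 pm = 5.335 × 10^-8 cm.
With Z = 2, ρ = Z·M/(N_A·a³) = 2 × 39.10 / (6.022 × 10²³ × 1.518 × 10^-22) = 0.8553 g/cm³.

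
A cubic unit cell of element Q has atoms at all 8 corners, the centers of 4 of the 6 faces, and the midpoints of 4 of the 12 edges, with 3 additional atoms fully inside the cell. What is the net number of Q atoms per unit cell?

7

Corner atoms are shared by 8 cells (1/8 each), face atoms by 2 (1/2 each), edge atoms by 4 (1/4 each), interior atoms are unshared.
Net atoms = 8 × 1/8 + 4 × 1/2 + 4 × 1/4 + 3 = 1 + 2 + 1 + 3 = 7.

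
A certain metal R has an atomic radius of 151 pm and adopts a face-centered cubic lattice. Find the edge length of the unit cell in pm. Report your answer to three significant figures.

427 pm

In an FCC lattice, atoms touch along the face diagonal, so √2·a = 4r.
a = 4r/√2 = 4 × 151 / 1.4142 = 427 pm.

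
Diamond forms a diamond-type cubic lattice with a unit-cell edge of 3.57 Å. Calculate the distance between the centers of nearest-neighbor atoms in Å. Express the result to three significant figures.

In a diamond cubic structure, nearest neighbors lie along the body diagonal with √3·a = 8r; the nearest-neighbor distance equals 2r = 0.4330·a.
d = 0.4330 × 3.57 = 1.55 Å.

1.55 Å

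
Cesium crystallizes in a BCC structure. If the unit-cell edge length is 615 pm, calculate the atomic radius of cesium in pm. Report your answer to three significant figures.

In a BCC lattice, atoms touch along the body diagonal, so √3·a = 4r.
r = √3·a/4 = 1.7321 × 615 / 4 = 266 pm.

266 pm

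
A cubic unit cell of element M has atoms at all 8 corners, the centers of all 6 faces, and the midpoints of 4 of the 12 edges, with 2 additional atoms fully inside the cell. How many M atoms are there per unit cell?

Corner atoms are shared by 8 cells (1/8 each), face atoms by 2 (1/2 each), edge atoms by 4 (1/4 each), interior atoms are unshared.
Net atoms = 8 × 1/8 + 6 × 1/2 + 4 × 1/4 + 2 = 1 + 3 + 1 + 2 = 7.

7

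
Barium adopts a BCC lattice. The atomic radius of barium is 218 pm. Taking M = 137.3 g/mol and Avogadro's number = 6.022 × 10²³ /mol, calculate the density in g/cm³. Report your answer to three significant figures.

In a BCC lattice, atoms touch along the body diagonal, so √3·a = 4r, giving a = 503.4 pm = 5.034 × 10^-8 cm.
With Z = 2, ρ = Z·M/(N_A·a³) = 2 × 137.3 / (6.022 × 10²³ × 1.276 × 10^-22) = 3.573 g/cm³.

3.57 g/cm³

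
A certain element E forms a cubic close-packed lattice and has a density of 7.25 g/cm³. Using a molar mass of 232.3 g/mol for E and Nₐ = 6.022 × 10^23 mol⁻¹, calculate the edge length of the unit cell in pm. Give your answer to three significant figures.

With Z = 4 atoms per FCC cell, a³ = Z·M/(N_A·ρ) = 4 × 232.3 / (6.022 × 10²³ × 7.250 g/cm³) = 2.128 × 10^-22 cm³.
a = (2.128 × 10^-22)^(1/3) = 5.970 × 10^-8 cm = 597 pm.

597 pm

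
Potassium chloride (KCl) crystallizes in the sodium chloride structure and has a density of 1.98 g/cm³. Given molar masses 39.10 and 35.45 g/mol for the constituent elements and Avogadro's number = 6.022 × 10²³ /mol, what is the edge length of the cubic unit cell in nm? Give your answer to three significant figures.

M(KCl) = 74.55 g/mol; Z = 4 formula units per cell.
a³ = Z·M/(N_A·ρ) = 4 × 74.55 / (6.022 × 10²³ × 1.98) = 2.501 × 10^-22 cm³, so a = 6.300 × 10^-8 cm = 0.630 nm.

0.630 nm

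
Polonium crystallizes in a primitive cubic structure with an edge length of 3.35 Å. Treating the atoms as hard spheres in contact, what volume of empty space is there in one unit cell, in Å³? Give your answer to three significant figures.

17.9 Å³

In a simple cubic lattice atoms touch along the cell edge, so a = 2r, so r = 0.5000a = 1.675 Å.
V_cell = a³ = 37.60 Å³; V_atoms = 1 × (4/3)πr³ = 19.68 Å³.
Empty space = 37.60 − 19.68 = 17.9 Å³.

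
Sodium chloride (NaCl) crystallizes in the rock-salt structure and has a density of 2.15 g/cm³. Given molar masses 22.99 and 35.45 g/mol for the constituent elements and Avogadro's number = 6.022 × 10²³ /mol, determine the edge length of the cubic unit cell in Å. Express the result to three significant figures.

5.65 Å

M(NaCl) = 58.44 g/mol; Z = 4 formula units per cell.
a³ = Z·M/(N_A·ρ) = 4 × 58.44 / (6.022 × 10²³ × 2.15) = 1.805 × 10^-22 cm³, so a = 5.652 × 10^-8 cm = 5.65 Å.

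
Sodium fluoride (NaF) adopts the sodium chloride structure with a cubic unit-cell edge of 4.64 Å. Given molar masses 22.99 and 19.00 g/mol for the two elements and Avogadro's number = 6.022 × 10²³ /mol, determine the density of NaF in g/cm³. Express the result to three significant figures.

2.79 g/cm³

The sodium chloride structure contains Z = 4 formula units per cell; M(NaF) = 22.99 + 19.00 = 41.99 g/mol.
a³ = (4.640 × 10^-8 cm)³ = 9.990 × 10^-23 cm³.
ρ = 4 × 41.99 / (6.022 × 10²³ × 9.990 × 10^-23) = 2.792 g/cm³.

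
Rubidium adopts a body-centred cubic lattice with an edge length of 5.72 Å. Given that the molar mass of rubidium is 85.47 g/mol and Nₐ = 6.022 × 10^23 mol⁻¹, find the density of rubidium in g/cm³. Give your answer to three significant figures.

A BCC unit cell contains Z = 2 atoms.
Cell volume: a³ = (5.72 Å)³ = (5.720 × 10^-8 cm)³ = 1.871 × 10^-22 cm³.
ρ = Z·M/(N_A·a³) = 2 × 85.47 / (6.022 × 10²³ × 1.871 × 10^-22) = 1.517 g/cm³.

1.52 g/cm³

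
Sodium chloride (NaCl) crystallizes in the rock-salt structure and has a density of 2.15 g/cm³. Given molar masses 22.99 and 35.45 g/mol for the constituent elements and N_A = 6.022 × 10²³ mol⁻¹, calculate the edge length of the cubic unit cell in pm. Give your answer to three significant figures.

565 pm

M(NaCl) = 58.44 g/mol; Z = 4 formula units per cell.
a³ = Z·M/(N_A·ρ) = 4 × 58.44 / (6.022 × 10²³ × 2.15) = 1.805 × 10^-22 cm³, so a = 5.652 × 10^-8 cm = 565 pm.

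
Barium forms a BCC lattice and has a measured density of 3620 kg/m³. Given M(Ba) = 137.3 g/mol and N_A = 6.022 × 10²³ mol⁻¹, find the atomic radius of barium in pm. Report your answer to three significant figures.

For a BCC cell (Z = 2), a³ = Z·M/(N_A·ρ) = 2 × 137.3 / (6.022 × 10²³ × 3.620) = 1.260 × 10^-22 cm³, so a = 5.013 × 10^-8 cm = 501.3 pm.
Atoms touch along the body diagonal, so √3·a = 4r, so r = 0.4330 × a = 217 pm.

217 pm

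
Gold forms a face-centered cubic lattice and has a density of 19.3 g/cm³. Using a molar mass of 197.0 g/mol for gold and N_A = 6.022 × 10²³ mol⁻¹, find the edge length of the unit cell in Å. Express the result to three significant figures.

4.08 Å

With Z = 4 atoms per FCC cell, a³ = Z·M/(N_A·ρ) = 4 × 197.0 / (6.022 × 10²³ × 19.30 g/cm³) = 6.780 × 10^-23 cm³.
a = (6.780 × 10^-23)^(1/3) = 4.078 × 10^-8 cm = 4.08 Å.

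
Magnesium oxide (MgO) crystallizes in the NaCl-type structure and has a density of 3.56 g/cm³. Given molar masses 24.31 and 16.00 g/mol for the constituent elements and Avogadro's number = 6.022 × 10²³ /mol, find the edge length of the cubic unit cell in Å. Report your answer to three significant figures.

M(MgO) = 40.31 g/mol; Z = 4 formula units per cell.
a³ = Z·M/(N_A·ρ) = 4 × 40.31 / (6.022 × 10²³ × 3.56) = 7.521 × 10^-23 cm³, so a = 4.221 × 10^-8 cm = 4.22 Å.

4.22 Å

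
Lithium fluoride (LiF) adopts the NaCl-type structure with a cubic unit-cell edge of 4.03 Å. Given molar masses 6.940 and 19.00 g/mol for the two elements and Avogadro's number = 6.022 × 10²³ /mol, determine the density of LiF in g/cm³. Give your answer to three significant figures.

2.63 g/cm³

The NaCl-type structure contains Z = 4 formula units per cell; M(LiF) = 6.940 + 19.00 = 25.94 g/mol.
a³ = (4.030 × 10^-8 cm)³ = 6.545 × 10^-23 cm³.
ρ = 4 × 25.94 / (6.022 × 10²³ × 6.545 × 10^-23) = 2.633 g/cm³.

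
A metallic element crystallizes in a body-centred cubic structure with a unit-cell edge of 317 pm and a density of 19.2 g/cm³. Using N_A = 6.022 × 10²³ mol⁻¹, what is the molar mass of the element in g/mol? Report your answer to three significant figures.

184 g/mol

A BCC cell has Z = 2 atoms; a = 3.170 × 10^-8 cm.
M = ρ·N_A·a³/Z = 19.2 × 6.022 × 10²³ × 3.186 × 10^-23 / 2 = 184 g/mol.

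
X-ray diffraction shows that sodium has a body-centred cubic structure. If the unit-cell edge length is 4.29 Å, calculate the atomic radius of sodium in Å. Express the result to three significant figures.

1.86 Å

In a BCC lattice, atoms touch along the body diagonal, so √3·a = 4r.
r = √3·a/4 = 1.7321 × 4.29 / 4 = 1.86 Å.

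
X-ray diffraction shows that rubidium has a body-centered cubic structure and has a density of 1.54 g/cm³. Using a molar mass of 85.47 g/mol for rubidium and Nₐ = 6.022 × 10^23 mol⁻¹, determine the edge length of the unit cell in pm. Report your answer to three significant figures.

569 pm

With Z = 2 atoms per BCC cell, a³ = Z·M/(N_A·ρ) = 2 × 85.47 / (6.022 × 10²³ × 1.540 g/cm³) = 1.843 × 10^-22 cm³.
a = (1.843 × 10^-22)^(1/3) = 5.691 × 10^-8 cm = 569 pm.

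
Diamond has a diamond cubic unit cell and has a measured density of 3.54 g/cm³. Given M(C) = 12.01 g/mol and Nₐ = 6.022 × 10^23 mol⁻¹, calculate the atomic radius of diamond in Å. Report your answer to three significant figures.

0.770 Å

For a diamond cubic cell (Z = 8), a³ = Z·M/(N_A·ρ) = 8 × 12.01 / (6.022 × 10²³ × 3.540) = 4.507 × 10^-23 cm³, so a = 3.559 × 10^-8 cm = 3.559 Å.
Nearest neighbors lie along the body diagonal with √3·a = 8r, so r = 0.2165 × a = 0.770 Å.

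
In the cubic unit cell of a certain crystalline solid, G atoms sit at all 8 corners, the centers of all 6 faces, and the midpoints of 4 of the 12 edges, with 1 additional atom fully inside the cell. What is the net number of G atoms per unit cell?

Corner atoms are shared by 8 cells (1/8 each), face atoms by 2 (1/2 each), edge atoms by 4 (1/4 each), interior atoms are unshared.
Net atoms = 8 × 1/8 + 6 × 1/2 + 4 × 1/4 + 1 = 1 + 3 + 1 + 1 = 6.

6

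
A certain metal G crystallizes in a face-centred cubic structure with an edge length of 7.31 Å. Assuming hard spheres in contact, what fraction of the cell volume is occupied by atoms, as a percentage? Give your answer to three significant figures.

74.0%

In an FCC lattice atoms touch along the face diagonal, so √2·a = 4r, so r = 0.3536a = 2.584 Å.
Packing fraction = Z·(4/3)πr³ / a³ = 4 × (4/3)π × (2.584)³ / (7.31)³ = 0.7405 = 74.0%.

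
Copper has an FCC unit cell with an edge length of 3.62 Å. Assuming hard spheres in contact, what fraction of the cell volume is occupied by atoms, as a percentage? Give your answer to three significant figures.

74.0%

In an FCC lattice atoms touch along the face diagonal, so √2·a = 4r, so r = 0.3536a = 1.280 Å.
Packing fraction = Z·(4/3)πr³ / a³ = 4 × (4/3)π × (1.280)³ / (3.62)³ = 0.7405 = 74.0%.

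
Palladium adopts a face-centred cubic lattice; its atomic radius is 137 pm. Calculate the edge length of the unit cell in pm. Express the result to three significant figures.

In an FCC lattice, atoms touch along the face diagonal, so √2·a = 4r.
a = 4r/√2 = 4 × 137 / 1.4142 = 387 pm.

387 pm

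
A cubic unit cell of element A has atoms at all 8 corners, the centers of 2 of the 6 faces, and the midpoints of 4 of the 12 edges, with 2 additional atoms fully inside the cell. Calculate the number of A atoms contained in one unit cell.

5

Corner atoms are shared by 8 cells (1/8 each), face atoms by 2 (1/2 each), edge atoms by 4 (1/4 each), interior atoms are unshared.
Net atoms = 8 × 1/8 + 2 × 1/2 + 4 × 1/4 + 2 = 1 + 1 + 1 + 2 = 5.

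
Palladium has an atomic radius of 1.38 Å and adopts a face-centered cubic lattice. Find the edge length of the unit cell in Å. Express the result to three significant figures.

In an FCC lattice, atoms touch along the face diagonal, so √2·a = 4r.
a = 4r/√2 = 4 × 1.38 / 1.4142 = 3.90 Å.

3.90 Å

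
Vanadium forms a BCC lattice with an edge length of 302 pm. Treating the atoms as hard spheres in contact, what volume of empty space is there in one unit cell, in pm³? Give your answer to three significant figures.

In a BCC lattice atoms touch along the body diagonal, so √3·a = 4r, so r = 0.4330a = 130.8 pm.
V_cell = a³ = 2.754 × 10^7 pm³; V_atoms = 2 × (4/3)πr³ = 1.873 × 10^7 pm³.
Empty space = 2.754 × 10^7 − 1.873 × 10^7 = 8.81 × 10^6 pm³.

8.81 × 10^6 pm³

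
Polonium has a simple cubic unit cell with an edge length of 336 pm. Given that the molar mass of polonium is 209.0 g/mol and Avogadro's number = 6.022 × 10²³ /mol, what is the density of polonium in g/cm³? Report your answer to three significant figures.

9.15 g/cm³

A simple cubic unit cell contains Z = 1 atom.
Cell volume: a³ = (336 pm)³ = (3.360 × 10^-8 cm)³ = 3.793 × 10^-23 cm³.
ρ = Z·M/(N_A·a³) = 1 × 209.0 / (6.022 × 10²³ × 3.793 × 10^-23) = 9.149 g/cm³.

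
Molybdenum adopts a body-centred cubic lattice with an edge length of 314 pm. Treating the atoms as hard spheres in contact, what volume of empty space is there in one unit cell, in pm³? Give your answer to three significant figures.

9.90 × 10^6 pm³

In a BCC lattice atoms touch along the body diagonal, so √3·a = 4r, so r = 0.4330a = 136.0 pm.
V_cell = a³ = 3.096 × 10^7 pm³; V_atoms = 2 × (4/3)πr³ = 2.106 × 10^7 pm³.
Empty space = 3.096 × 10^7 − 2.106 × 10^7 = 9.90 × 10^6 pm³.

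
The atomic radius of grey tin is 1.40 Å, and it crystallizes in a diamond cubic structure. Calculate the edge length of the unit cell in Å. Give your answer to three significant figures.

In a diamond cubic lattice, nearest neighbors lie along the body diagonal with √3·a = 8r.
a = 8r/√3 = 8 × 1.40 / 1.7321 = 6.47 Å.

6.47 Å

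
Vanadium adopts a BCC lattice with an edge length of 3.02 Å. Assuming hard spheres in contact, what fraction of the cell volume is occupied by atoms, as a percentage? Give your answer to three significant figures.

In a BCC lattice atoms touch along the body diagonal, so √3·a = 4r, so r = 0.4330a = 1.308 Å.
Packing fraction = Z·(4/3)πr³ / a³ = 2 × (4/3)π × (1.308)³ / (3.02)³ = 0.6802 = 68.0%.

68.0%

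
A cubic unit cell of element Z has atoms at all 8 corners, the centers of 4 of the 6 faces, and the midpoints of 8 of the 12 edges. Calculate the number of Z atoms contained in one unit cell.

5

Corner atoms are shared by 8 cells (1/8 each), face atoms by 2 (1/2 each), edge atoms by 4 (1/4 each).
Net atoms = 8 × 1/8 + 4 × 1/2 + 8 × 1/4 = 1 + 2 + 2 = 5.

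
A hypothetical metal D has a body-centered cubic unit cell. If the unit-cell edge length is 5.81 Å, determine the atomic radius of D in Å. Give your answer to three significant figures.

2.52 Å

In a BCC lattice, atoms touch along the body diagonal, so √3·a = 4r.
r = √3·a/4 = 1.7321 × 5.81 / 4 = 2.52 Å.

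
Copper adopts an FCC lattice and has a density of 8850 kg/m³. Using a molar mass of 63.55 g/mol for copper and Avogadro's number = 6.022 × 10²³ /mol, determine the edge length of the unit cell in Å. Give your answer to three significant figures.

With Z = 4 atoms per FCC cell, a³ = Z·M/(N_A·ρ) = 4 × 63.55 / (6.022 × 10²³ × 8.850 g/cm³) = 4.770 × 10^-23 cm³.
a = (4.770 × 10^-23)^(1/3) = 3.627 × 10^-8 cm = 3.63 Å.

3.63 Å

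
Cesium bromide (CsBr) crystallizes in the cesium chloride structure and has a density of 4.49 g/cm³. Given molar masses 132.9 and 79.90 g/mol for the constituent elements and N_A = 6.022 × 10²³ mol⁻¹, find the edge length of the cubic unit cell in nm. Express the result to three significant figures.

0.429 nm

M(CsBr) = 212.8 g/mol; Z = 1 formula unit per cell.
a³ = Z·M/(N_A·ρ) = 1 × 212.8 / (6.022 × 10²³ × 4.49) = 7.870 × 10^-23 cm³, so a = 4.285 × 10^-8 cm = 0.429 nm.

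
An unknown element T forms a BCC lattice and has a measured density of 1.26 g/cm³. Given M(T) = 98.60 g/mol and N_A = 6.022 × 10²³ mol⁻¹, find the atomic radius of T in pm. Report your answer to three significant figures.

For a BCC cell (Z = 2), a³ = Z·M/(N_A·ρ) = 2 × 98.60 / (6.022 × 10²³ × 1.260) = 2.599 × 10^-22 cm³, so a = 6.382 × 10^-8 cm = 638.2 pm.
Atoms touch along the body diagonal, so √3·a = 4r, so r = 0.4330 × a = 276 pm.

276 pm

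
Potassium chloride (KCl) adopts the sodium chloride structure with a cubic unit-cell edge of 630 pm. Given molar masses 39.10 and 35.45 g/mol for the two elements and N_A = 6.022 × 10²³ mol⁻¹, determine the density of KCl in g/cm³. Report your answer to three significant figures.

The sodium chloride structure contains Z = 4 formula units per cell; M(KCl) = 39.10 + 35.45 = 74.55 g/mol.
a³ = (6.300 × 10^-8 cm)³ = 2.500 × 10^-22 cm³.
ρ = 4 × 74.55 / (6.022 × 10²³ × 2.500 × 10^-22) = 1.980 g/cm³.

1.98 g/cm³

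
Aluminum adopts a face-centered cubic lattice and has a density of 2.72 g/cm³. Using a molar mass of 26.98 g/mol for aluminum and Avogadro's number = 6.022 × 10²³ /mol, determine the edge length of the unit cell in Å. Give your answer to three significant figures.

With Z = 4 atoms per FCC cell, a³ = Z·M/(N_A·ρ) = 4 × 26.98 / (6.022 × 10²³ × 2.720 g/cm³) = 6.589 × 10^-23 cm³.
a = (6.589 × 10^-23)^(1/3) = 4.039 × 10^-8 cm = 4.04 Å.

4.04 Å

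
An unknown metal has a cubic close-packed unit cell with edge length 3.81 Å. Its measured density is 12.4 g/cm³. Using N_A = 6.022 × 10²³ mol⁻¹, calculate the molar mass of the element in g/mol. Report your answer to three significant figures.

An FCC cell has Z = 4 atoms; a = 3.810 × 10^-8 cm.
M = ρ·N_A·a³/Z = 12.4 × 6.022 × 10²³ × 5.531 × 10^-23 / 4 = 103 g/mol.

103 g/mol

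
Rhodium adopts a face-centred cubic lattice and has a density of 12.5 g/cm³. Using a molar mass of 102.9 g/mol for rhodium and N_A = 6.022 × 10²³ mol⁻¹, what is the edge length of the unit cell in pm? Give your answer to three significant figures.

With Z = 4 atoms per FCC cell, a³ = Z·M/(N_A·ρ) = 4 × 102.9 / (6.022 × 10²³ × 12.50 g/cm³) = 5.468 × 10^-23 cm³.
a = (5.468 × 10^-23)^(1/3) = 3.796 × 10^-8 cm = 380 pm.

380 pm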